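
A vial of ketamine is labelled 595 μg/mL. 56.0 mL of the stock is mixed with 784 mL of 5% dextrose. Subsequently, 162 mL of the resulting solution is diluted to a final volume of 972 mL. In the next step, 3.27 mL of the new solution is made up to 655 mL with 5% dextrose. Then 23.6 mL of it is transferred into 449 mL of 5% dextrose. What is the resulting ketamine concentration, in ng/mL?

1.65 ng/mL

Overall dilution factor = 15 × 6 × 200.3 × 20.03 = 3.61 × 10⁵.
595 μg/mL / 3.61 × 10⁵ = 1.65 × 10⁻³ μg/mL = 1.65 ng/mL.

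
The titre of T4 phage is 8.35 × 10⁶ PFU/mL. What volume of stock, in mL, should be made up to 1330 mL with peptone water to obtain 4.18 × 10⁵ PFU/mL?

V₁ = C₂V₂/C₁ = 4.18 × 10⁵ × 1330 / 8.35 × 10⁶ = 66.6 mL.

66.6 mL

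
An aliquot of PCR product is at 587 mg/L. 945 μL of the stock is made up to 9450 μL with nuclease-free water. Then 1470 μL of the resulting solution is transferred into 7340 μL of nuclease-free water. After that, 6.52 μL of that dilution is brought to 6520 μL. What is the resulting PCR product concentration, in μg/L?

Overall dilution factor = 10 × 5.993 × 1000 = 5.99 × 10⁴.
587 mg/L / 5.99 × 10⁴ = 9.79 × 10⁻³ mg/L = 9.79 μg/L.

9.79 μg/L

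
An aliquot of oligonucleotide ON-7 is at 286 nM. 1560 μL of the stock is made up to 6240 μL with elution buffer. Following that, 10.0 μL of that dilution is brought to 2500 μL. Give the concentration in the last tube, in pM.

286 pM

Overall dilution factor = 4 × 250 = 1000.
286 nM / 1000 = 0.286 nM = 286 pM.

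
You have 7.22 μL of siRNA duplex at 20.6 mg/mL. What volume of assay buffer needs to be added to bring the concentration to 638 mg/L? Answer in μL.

638 mg/L = 0.638 mg/mL.
V₂ = C₁V₁/C₂ = 20.6 × 7.22 / 0.638 = 233 μL.
Diluent to add = V₂ − V₁ = 233 − 7.22 = 226 μL.

226 μL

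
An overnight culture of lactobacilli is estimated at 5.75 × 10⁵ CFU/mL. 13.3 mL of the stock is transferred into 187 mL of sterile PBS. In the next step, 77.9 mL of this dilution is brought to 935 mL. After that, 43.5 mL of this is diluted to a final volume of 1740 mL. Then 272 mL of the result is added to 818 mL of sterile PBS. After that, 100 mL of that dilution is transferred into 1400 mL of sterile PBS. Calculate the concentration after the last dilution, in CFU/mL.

1.32 CFU/mL

Overall dilution factor = 15.06 × 12.00 × 40 × 4.007 × 15 = 4.35 × 10⁵.
5.75 × 10⁵ CFU/mL / 4.35 × 10⁵ = 1.32 CFU/mL.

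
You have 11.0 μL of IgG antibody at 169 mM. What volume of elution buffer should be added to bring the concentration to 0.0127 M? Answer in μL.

135 μL

0.0127 M = 12.7 mM.
V₂ = C₁V₁/C₂ = 169 × 11.0 / 12.7 = 146 μL.
Diluent to add = V₂ − V₁ = 146 − 11.0 = 135 μL.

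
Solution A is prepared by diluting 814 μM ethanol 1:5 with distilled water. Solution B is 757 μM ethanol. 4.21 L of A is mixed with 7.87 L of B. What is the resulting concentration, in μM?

550 μM

C_A = 814 μM / 5 = 163 μM.
C_mix = (C_A·V_A + C_B·V_B)/(V_A + V_B) = (163×4.21 + 757×7.87) / 12.08 = 550 μM.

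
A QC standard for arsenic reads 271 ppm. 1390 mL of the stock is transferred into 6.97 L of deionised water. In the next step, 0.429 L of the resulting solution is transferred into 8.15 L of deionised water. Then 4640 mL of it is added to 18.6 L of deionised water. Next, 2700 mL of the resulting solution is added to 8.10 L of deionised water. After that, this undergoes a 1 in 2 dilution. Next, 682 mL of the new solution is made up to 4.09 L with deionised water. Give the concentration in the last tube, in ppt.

Overall dilution factor = 6.014 × 20.00 × 5.009 × 4 × 2 × 5.997 = 2.89 × 10⁴.
271 ppm / 2.89 × 10⁴ = 9.38 × 10⁻³ ppm = 9380 ppt.

9380 ppt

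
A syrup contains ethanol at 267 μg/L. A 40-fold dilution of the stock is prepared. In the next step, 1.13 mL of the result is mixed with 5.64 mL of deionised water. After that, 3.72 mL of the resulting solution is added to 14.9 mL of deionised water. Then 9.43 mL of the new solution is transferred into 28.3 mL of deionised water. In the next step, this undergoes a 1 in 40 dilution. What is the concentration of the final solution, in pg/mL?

Overall dilution factor = 40 × 5.991 × 5.005 × 4.001 × 40 = 1.92 × 10⁵.
267 μg/L / 1.92 × 10⁵ = 1.39 × 10⁻³ μg/L = 1.39 pg/mL.

1.39 pg/mL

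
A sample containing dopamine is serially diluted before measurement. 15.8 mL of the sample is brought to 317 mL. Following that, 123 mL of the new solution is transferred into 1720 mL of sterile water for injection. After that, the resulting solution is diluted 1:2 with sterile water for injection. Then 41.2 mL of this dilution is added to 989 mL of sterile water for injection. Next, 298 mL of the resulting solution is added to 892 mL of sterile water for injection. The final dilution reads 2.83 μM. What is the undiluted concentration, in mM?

Overall dilution factor = 20.06 × 14.98 × 2 × 25.00 × 3.993 = 6.00 × 10⁴.
Original = 2.83 μM × 6.00 × 10⁴ = 1.70 × 10⁵ μM = 170 mM.

170 mM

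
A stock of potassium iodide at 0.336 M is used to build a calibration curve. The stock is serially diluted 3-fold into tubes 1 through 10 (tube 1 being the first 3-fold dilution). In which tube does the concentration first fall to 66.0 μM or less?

tube 8

Tube n has concentration 0.336 M / 3ⁿ.
Need 3ⁿ ≥ 0.336 M / 66.0 μM = 5091, so n ≥ 7.77.
First such tube: n = 8.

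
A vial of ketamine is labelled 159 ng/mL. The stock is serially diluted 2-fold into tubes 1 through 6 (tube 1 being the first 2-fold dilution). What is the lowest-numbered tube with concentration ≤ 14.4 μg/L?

tube 4

Tube n has concentration 159 ng/mL / 2ⁿ.
Need 2ⁿ ≥ 159 ng/mL / 14.4 μg/L = 11.0, so n ≥ 3.46.
First such tube: n = 4.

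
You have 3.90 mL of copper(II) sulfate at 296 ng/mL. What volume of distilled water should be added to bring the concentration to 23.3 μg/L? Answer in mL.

45.6 mL

23.3 μg/L = 23.3 ng/mL.
V₂ = C₁V₁/C₂ = 296 × 3.90 / 23.3 = 49.5 mL.
Diluent to add = V₂ − V₁ = 49.5 − 3.90 = 45.6 mL.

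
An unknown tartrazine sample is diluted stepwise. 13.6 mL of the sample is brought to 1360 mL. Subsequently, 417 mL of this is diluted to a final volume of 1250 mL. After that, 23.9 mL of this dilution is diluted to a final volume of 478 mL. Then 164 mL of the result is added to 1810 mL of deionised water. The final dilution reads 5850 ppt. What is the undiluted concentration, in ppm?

422 ppm

Overall dilution factor = 100 × 2.998 × 20 × 12.04 = 7.22 × 10⁴.
Original = 5850 ppt × 7.22 × 10⁴ = 4.22 × 10⁸ ppt = 422 ppm.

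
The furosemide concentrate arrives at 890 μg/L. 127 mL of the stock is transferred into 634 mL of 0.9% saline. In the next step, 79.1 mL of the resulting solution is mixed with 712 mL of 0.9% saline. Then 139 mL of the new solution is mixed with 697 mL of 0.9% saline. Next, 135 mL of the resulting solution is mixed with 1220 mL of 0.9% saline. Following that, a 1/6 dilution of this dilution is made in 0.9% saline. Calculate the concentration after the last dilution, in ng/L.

41.0 ng/L

Overall dilution factor = 5.992 × 10.00 × 6.014 × 10.04 × 6 = 2.17 × 10⁴.
890 μg/L / 2.17 × 10⁴ = 0.0410 μg/L = 41.0 ng/L.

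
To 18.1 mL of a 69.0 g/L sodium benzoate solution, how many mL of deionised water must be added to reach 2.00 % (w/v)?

2.00 % (w/v) = 20.0 g/L.
V₂ = C₁V₁/C₂ = 69.0 × 18.1 / 20.0 = 62.4 mL.
Diluent to add = V₂ − V₁ = 62.4 − 18.1 = 44.3 mL.

44.3 mL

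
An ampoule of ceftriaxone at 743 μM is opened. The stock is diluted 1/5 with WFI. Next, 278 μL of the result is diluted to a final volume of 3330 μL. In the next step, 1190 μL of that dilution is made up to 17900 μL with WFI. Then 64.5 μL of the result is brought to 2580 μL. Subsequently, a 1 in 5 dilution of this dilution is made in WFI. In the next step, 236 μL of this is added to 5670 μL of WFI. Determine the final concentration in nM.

Overall dilution factor = 5 × 11.98 × 15.04 × 40 × 5 × 25.03 = 4.51 × 10⁶.
743 μM / 4.51 × 10⁶ = 1.65 × 10⁻⁴ μM = 0.165 nM.

0.165 nM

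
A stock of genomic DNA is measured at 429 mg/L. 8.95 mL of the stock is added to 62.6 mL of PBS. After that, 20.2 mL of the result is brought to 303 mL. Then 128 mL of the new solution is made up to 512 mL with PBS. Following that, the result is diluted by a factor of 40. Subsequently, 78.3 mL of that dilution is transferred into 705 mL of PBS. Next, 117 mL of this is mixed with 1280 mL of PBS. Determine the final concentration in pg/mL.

187 pg/mL

Overall dilution factor = 7.994 × 15 × 4 × 40 × 10.00 × 11.94 = 2.29 × 10⁶.
429 mg/L / 2.29 × 10⁶ = 1.87 × 10⁻⁴ mg/L = 187 pg/mL.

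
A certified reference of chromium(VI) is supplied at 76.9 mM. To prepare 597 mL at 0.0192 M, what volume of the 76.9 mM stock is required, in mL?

149 mL

0.0192 M = 19.2 mM.
V₁ = C₂V₂/C₁ = 19.2 × 597 / 76.9 = 149 mL.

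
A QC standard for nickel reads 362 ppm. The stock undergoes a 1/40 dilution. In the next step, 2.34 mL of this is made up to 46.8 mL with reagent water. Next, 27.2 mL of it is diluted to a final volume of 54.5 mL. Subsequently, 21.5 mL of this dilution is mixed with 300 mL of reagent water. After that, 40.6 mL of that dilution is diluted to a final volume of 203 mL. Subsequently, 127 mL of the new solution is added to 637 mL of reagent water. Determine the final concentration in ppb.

Overall dilution factor = 40 × 20 × 2.004 × 14.95 × 5 × 6.016 = 7.21 × 10⁵.
362 ppm / 7.21 × 10⁵ = 5.02 × 10⁻⁴ ppm = 0.502 ppb.

0.502 ppb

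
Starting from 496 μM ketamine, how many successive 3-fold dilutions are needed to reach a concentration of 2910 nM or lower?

Need 3ⁿ ≥ 170, so n ≥ log(170)/log(3) = 4.68.
Minimum whole steps: n = 5.

5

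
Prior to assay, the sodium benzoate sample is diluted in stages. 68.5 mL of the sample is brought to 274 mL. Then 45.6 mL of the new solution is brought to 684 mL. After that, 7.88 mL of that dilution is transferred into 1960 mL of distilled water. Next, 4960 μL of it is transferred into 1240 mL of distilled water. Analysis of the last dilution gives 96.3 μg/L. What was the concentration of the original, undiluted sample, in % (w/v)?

Overall dilution factor = 4 × 15 × 249.7 × 251 = 3.76 × 10⁶.
Original = 96.3 μg/L × 3.76 × 10⁶ = 3.62 × 10⁸ μg/L = 36.2 % (w/v).

36.2 % (w/v)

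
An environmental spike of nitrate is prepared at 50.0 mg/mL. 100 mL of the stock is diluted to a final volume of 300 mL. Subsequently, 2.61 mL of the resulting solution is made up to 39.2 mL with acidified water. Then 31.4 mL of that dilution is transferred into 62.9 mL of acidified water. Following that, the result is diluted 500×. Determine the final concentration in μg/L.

739 μg/L

Overall dilution factor = 3 × 15.02 × 3.003 × 500 = 6.77 × 10⁴.
50.0 mg/mL / 6.77 × 10⁴ = 7.39 × 10⁻⁴ mg/mL = 739 μg/L.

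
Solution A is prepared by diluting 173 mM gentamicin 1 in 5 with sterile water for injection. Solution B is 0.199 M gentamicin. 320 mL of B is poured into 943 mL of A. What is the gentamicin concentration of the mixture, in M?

0.0763 M

C_A = 173 mM / 5 = 34.6 mM.
C_B = 0.199 M = 199 mM.
C_mix = (C_A·V_A + C_B·V_B)/(V_A + V_B) = (34.6×943 + 199×320) / 1263 = 76.3 mM = 0.0763 M.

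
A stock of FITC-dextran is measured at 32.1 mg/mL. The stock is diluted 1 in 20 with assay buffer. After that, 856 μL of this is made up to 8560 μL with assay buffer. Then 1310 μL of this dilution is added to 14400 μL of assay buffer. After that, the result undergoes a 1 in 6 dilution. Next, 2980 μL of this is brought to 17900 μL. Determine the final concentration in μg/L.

Overall dilution factor = 20 × 10 × 11.99 × 6 × 6.007 = 8.64 × 10⁴.
32.1 mg/mL / 8.64 × 10⁴ = 3.71 × 10⁻⁴ mg/mL = 371 μg/L.

371 μg/L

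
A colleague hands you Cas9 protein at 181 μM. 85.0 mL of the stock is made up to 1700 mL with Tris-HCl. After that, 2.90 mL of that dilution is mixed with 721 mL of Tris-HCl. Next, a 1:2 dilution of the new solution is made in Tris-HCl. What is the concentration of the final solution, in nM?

Overall dilution factor = 20 × 249.6 × 2 = 9985.
181 μM / 9985 = 0.0181 μM = 18.1 nM.

18.1 nM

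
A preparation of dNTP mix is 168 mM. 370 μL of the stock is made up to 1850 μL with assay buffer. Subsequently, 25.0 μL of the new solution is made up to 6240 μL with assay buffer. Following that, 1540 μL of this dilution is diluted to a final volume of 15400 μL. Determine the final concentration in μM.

13.5 μM

Overall dilution factor = 5 × 249.6 × 10 = 1.25 × 10⁴.
168 mM / 1.25 × 10⁴ = 0.0135 mM = 13.5 μM.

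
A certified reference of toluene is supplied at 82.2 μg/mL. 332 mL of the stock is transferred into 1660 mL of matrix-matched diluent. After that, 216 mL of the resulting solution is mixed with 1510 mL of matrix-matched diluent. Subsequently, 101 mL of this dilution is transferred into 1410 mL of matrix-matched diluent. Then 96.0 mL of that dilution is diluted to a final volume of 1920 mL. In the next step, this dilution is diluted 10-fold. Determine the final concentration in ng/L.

573 ng/L

Overall dilution factor = 6 × 7.991 × 14.96 × 20 × 10 = 1.43 × 10⁵.
82.2 μg/mL / 1.43 × 10⁵ = 5.73 × 10⁻⁴ μg/mL = 573 ng/L.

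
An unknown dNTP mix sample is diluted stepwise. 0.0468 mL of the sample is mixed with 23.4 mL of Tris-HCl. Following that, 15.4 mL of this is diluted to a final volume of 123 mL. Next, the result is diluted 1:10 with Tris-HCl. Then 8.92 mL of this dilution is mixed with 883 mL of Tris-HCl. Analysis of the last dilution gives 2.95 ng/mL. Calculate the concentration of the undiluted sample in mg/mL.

11.8 mg/mL

Overall dilution factor = 501 × 7.987 × 10 × 99.99 = 4.00 × 10⁶.
Original = 2.95 ng/mL × 4.00 × 10⁶ = 1.18 × 10⁷ ng/mL = 11.8 mg/mL.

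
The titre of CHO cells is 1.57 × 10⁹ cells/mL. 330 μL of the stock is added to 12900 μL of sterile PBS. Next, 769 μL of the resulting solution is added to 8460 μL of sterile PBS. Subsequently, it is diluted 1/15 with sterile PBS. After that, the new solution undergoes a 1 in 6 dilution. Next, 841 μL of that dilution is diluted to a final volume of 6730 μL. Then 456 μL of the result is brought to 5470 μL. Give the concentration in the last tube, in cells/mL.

378 cells/mL

Overall dilution factor = 40.09 × 12.00 × 15 × 6 × 8.002 × 12.00 = 4.16 × 10⁶.
1.57 × 10⁹ cells/mL / 4.16 × 10⁶ = 378 cells/mL.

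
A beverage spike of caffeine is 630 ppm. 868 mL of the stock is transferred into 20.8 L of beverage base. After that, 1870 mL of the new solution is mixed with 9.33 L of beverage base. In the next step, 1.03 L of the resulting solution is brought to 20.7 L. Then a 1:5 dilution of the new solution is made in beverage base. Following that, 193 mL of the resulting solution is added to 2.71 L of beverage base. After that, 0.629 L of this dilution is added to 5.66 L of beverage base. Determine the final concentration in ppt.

279 ppt

Overall dilution factor = 24.96 × 5.989 × 20.10 × 5 × 15.04 × 9.998 = 2.26 × 10⁶.
630 ppm / 2.26 × 10⁶ = 2.79 × 10⁻⁴ ppm = 279 ppt.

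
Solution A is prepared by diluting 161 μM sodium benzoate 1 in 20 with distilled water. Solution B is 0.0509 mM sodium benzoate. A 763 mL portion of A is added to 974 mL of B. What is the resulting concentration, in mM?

C_A = 161 μM / 20 = 8.05 μM.
C_B = 0.0509 mM = 50.9 μM.
C_mix = (C_A·V_A + C_B·V_B)/(V_A + V_B) = (8.05×763 + 50.9×974) / 1737 = 32.1 μM = 0.0321 mM.

0.0321 mM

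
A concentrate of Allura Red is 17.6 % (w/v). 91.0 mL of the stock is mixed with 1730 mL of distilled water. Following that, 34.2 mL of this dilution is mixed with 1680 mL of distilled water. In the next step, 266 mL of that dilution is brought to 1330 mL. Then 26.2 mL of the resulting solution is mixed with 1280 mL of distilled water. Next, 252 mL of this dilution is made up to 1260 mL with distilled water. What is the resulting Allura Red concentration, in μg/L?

141 μg/L

Overall dilution factor = 20.01 × 50.12 × 5 × 49.85 × 5 = 1.25 × 10⁶.
17.6 % (w/v) / 1.25 × 10⁶ = 1.41 × 10⁻⁵ % (w/v) = 141 μg/L.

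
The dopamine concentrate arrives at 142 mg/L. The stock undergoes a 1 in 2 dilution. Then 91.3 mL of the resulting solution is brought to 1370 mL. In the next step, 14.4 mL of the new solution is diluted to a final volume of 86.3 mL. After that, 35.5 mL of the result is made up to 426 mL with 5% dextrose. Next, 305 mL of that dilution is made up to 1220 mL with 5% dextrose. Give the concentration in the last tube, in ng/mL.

Overall dilution factor = 2 × 15.01 × 5.993 × 12 × 4 = 8633.
142 mg/L / 8633 = 0.0164 mg/L = 16.4 ng/mL.

16.4 ng/mL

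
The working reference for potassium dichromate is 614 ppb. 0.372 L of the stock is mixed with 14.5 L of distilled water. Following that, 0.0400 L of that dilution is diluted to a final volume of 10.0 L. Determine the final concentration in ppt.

Overall dilution factor = 39.98 × 250 = 9995.
614 ppb / 9995 = 0.0614 ppb = 61.4 ppt.

61.4 ppt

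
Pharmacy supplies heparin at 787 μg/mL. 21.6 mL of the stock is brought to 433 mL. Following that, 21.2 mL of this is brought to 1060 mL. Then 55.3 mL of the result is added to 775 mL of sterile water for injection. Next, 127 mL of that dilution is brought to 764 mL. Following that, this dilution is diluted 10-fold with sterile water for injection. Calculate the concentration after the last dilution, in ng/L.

Overall dilution factor = 20.05 × 50 × 15.01 × 6.016 × 10 = 9.05 × 10⁵.
787 μg/mL / 9.05 × 10⁵ = 8.69 × 10⁻⁴ μg/mL = 869 ng/L.

869 ng/L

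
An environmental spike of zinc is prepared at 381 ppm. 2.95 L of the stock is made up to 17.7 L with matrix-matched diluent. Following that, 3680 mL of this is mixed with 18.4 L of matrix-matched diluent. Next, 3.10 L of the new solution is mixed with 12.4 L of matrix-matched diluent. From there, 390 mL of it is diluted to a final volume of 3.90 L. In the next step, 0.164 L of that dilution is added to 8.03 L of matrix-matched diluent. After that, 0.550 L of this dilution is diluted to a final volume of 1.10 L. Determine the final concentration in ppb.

2.12 ppb

Overall dilution factor = 6 × 6 × 5 × 10 × 49.96 × 2 = 1.80 × 10⁵.
381 ppm / 1.80 × 10⁵ = 2.12 × 10⁻³ ppm = 2.12 ppb.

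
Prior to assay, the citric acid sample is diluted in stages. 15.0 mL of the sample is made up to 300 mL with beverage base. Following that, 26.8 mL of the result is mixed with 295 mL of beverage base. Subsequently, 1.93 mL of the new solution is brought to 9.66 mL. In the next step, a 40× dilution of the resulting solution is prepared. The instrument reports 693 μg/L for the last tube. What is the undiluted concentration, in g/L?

Overall dilution factor = 20 × 12.01 × 5.005 × 40 = 4.81 × 10⁴.
Original = 693 μg/L × 4.81 × 10⁴ = 3.33 × 10⁷ μg/L = 33.3 g/L.

33.3 g/L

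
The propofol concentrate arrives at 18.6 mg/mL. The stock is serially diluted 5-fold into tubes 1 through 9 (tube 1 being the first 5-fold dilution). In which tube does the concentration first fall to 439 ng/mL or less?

Tube n has concentration 18.6 mg/mL / 5ⁿ.
Need 5ⁿ ≥ 18.6 mg/mL / 439 ng/mL = 4.24 × 10⁴, so n ≥ 6.62.
First such tube: n = 7.

tube 7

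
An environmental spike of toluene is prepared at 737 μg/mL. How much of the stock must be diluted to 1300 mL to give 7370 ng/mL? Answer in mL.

13.0 mL

7370 ng/mL = 7.37 μg/mL.
V₁ = C₂V₂/C₁ = 7.37 × 1300 / 737 = 13.0 mL.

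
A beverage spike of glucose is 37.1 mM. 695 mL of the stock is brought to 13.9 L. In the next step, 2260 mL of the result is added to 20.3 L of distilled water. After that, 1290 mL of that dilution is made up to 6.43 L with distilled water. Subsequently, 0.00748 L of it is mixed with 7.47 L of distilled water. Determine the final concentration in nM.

37.3 nM

Overall dilution factor = 20 × 9.982 × 4.984 × 999.7 = 9.95 × 10⁵.
37.1 mM / 9.95 × 10⁵ = 3.73 × 10⁻⁵ mM = 37.3 nM.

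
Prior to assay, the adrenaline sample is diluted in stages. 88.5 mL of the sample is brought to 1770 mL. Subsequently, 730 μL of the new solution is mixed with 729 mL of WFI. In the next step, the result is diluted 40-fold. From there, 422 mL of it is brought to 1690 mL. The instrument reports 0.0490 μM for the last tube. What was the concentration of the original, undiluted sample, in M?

Overall dilution factor = 20 × 999.6 × 40 × 4.005 = 3.20 × 10⁶.
Original = 0.0490 μM × 3.20 × 10⁶ = 1.57 × 10⁵ μM = 0.157 M.

0.157 M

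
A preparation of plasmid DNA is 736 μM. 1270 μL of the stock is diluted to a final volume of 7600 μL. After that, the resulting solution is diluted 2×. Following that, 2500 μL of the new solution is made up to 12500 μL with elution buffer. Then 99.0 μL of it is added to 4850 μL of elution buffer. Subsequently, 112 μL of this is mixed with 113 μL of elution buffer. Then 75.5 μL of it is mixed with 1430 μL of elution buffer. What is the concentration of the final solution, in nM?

Overall dilution factor = 5.984 × 2 × 5 × 49.99 × 2.009 × 19.94 = 1.20 × 10⁵.
736 μM / 1.20 × 10⁵ = 6.14 × 10⁻³ μM = 6.14 nM.

6.14 nM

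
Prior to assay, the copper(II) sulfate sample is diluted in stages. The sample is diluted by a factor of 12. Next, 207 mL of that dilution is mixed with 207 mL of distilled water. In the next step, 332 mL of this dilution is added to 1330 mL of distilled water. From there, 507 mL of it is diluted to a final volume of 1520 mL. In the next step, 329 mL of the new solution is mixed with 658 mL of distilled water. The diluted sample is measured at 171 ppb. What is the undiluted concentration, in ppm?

Overall dilution factor = 12 × 2 × 5.006 × 2.998 × 3 = 1081.
Original = 171 ppb × 1081 = 1.85 × 10⁵ ppb = 185 ppm.

185 ppm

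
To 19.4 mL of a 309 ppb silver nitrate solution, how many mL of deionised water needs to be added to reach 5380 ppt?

5380 ppt = 5.38 ppb.
V₂ = C₁V₁/C₂ = 309 × 19.4 / 5.38 = 1114 mL.
Diluent to add = V₂ − V₁ = 1114 − 19.4 = 1090 mL.

1090 mL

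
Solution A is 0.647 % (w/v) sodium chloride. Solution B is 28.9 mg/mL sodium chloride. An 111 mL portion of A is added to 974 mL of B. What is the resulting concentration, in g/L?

26.6 g/L

C_B = 28.9 mg/mL = 2.89 % (w/v).
C_mix = (C_A·V_A + C_B·V_B)/(V_A + V_B) = (0.647×111 + 2.89×974) / 1085 = 2.66 % (w/v) = 26.6 g/L.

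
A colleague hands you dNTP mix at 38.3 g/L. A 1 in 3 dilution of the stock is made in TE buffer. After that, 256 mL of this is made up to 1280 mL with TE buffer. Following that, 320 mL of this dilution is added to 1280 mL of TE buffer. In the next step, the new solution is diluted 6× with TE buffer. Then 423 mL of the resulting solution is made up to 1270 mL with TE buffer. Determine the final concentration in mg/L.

Overall dilution factor = 3 × 5 × 5 × 6 × 3.002 = 1351.
38.3 g/L / 1351 = 0.0283 g/L = 28.3 mg/L.

28.3 mg/L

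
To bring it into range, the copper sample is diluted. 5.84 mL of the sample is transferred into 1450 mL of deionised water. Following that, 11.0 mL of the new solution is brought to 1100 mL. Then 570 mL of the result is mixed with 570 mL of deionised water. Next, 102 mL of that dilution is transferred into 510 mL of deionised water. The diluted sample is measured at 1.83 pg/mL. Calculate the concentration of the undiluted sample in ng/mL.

Overall dilution factor = 249.3 × 100 × 2 × 6 = 2.99 × 10⁵.
Original = 1.83 pg/mL × 2.99 × 10⁵ = 5.47 × 10⁵ pg/mL = 547 ng/mL.

547 ng/mL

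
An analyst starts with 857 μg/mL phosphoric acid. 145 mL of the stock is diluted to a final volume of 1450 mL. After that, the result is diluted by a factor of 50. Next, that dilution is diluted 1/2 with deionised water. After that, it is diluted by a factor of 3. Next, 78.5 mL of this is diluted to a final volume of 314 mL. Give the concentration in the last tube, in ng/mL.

71.4 ng/mL

Overall dilution factor = 10 × 50 × 2 × 3 × 4 = 1.20 × 10⁴.
857 μg/mL / 1.20 × 10⁴ = 0.0714 μg/mL = 71.4 ng/mL.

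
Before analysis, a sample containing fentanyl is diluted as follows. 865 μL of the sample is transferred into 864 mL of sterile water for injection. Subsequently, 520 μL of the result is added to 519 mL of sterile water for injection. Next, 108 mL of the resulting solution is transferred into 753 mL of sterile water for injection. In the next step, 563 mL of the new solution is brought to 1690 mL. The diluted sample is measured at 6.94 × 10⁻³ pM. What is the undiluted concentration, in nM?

166 nM

Overall dilution factor = 999.8 × 999.1 × 7.972 × 3.002 = 2.39 × 10⁷.
Original = 6.94 × 10⁻³ pM × 2.39 × 10⁷ = 1.66 × 10⁵ pM = 166 nM.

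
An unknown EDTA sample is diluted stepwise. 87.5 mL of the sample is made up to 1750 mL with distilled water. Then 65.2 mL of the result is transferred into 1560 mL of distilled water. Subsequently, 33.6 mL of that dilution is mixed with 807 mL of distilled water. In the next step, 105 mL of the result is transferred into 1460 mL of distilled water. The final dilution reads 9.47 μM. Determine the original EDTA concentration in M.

1.76 M

Overall dilution factor = 20 × 24.93 × 25.02 × 14.90 = 1.86 × 10⁵.
Original = 9.47 μM × 1.86 × 10⁵ = 1.76 × 10⁶ μM = 1.76 M.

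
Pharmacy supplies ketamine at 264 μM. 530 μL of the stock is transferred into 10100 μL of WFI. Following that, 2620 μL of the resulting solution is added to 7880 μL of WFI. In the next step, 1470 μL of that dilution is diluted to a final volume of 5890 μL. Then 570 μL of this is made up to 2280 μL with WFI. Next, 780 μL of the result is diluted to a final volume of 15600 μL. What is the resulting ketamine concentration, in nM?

10.2 nM

Overall dilution factor = 20.06 × 4.008 × 4.007 × 4 × 20 = 2.58 × 10⁴.
264 μM / 2.58 × 10⁴ = 0.0102 μM = 10.2 nM.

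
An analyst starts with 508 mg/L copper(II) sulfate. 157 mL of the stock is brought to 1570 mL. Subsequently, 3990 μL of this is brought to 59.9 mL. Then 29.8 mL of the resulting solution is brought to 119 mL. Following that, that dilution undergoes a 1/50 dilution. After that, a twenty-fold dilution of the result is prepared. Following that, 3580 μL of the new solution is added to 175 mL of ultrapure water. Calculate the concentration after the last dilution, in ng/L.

17.0 ng/L

Overall dilution factor = 10 × 15.01 × 3.993 × 50 × 20 × 49.88 = 2.99 × 10⁷.
508 mg/L / 2.99 × 10⁷ = 1.70 × 10⁻⁵ mg/L = 17.0 ng/L.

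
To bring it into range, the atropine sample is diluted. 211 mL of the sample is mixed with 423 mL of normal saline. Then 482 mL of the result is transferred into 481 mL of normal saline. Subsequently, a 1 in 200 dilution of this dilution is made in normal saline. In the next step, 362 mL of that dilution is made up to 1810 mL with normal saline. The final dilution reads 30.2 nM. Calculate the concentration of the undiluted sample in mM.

Overall dilution factor = 3.005 × 1.998 × 200 × 5 = 6003.
Original = 30.2 nM × 6003 = 1.81 × 10⁵ nM = 0.181 mM.

0.181 mM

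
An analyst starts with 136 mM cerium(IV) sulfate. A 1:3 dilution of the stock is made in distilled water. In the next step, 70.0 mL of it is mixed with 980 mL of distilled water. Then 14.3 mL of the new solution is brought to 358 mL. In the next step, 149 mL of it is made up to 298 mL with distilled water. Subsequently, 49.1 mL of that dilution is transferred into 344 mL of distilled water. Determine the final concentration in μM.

Overall dilution factor = 3 × 15 × 25.03 × 2 × 8.006 = 1.80 × 10⁴.
136 mM / 1.80 × 10⁴ = 7.54 × 10⁻³ mM = 7.54 μM.

7.54 μM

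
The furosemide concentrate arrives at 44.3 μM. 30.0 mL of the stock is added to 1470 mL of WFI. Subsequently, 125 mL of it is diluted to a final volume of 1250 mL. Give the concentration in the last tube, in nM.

88.6 nM

Overall dilution factor = 50 × 10 = 500.
44.3 μM / 500 = 0.0886 μM = 88.6 nM.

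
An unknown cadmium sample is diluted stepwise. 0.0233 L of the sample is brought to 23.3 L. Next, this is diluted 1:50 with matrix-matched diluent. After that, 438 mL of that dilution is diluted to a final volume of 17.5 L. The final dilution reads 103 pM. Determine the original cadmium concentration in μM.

206 μM

Overall dilution factor = 1000 × 50 × 39.95 = 2.00 × 10⁶.
Original = 103 pM × 2.00 × 10⁶ = 2.06 × 10⁸ pM = 206 μM.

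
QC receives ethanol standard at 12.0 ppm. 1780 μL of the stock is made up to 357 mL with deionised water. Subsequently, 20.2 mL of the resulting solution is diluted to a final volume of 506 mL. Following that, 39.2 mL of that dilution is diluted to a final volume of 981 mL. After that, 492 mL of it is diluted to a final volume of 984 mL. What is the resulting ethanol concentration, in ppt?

Overall dilution factor = 200.6 × 25.05 × 25.03 × 2 = 2.51 × 10⁵.
12.0 ppm / 2.51 × 10⁵ = 4.77 × 10⁻⁵ ppm = 47.7 ppt.

47.7 ppt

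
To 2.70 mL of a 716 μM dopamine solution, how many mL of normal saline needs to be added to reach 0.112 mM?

14.6 mL

0.112 mM = 112 μM.
V₂ = C₁V₁/C₂ = 716 × 2.70 / 112 = 17.3 mL.
Diluent to add = V₂ − V₁ = 17.3 − 2.70 = 14.6 mL.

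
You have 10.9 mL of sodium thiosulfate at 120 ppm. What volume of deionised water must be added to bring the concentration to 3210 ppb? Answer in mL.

397 mL

3210 ppb = 3.21 ppm.
V₂ = C₁V₁/C₂ = 120 × 10.9 / 3.21 = 407 mL.
Diluent to add = V₂ − V₁ = 407 − 10.9 = 397 mL.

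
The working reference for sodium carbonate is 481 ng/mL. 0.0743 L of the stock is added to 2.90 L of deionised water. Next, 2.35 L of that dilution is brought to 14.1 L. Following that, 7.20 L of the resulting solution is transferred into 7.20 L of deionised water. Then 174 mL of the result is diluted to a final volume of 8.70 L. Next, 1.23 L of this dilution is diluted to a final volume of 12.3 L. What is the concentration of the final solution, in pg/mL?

Overall dilution factor = 40.03 × 6 × 2 × 50 × 10 = 2.40 × 10⁵.
481 ng/mL / 2.40 × 10⁵ = 2.00 × 10⁻³ ng/mL = 2.00 pg/mL.

2.00 pg/mL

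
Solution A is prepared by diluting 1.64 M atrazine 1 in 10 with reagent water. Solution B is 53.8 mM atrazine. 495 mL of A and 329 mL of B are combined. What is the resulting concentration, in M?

C_A = 1.64 M / 10 = 0.164 M.
C_B = 53.8 mM = 0.0538 M.
C_mix = (C_A·V_A + C_B·V_B)/(V_A + V_B) = (0.164×495 + 0.0538×329) / 824.0 = 0.120 M.

0.120 M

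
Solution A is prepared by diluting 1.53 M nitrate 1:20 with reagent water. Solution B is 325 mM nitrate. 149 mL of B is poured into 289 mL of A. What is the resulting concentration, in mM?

C_A = 1.53 M / 20 = 0.0765 M.
C_B = 325 mM = 0.325 M.
C_mix = (C_A·V_A + C_B·V_B)/(V_A + V_B) = (0.0765×289 + 0.325×149) / 438.0 = 0.161 M = 161 mM.

161 mM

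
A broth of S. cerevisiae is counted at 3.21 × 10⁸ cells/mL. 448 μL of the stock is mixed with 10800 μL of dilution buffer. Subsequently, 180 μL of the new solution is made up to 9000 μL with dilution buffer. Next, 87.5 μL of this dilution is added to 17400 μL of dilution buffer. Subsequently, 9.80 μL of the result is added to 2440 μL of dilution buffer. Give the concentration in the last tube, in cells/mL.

Overall dilution factor = 25.11 × 50 × 199.9 × 250.0 = 6.27 × 10⁷.
3.21 × 10⁸ cells/mL / 6.27 × 10⁷ = 5.12 cells/mL.

5.12 cells/mL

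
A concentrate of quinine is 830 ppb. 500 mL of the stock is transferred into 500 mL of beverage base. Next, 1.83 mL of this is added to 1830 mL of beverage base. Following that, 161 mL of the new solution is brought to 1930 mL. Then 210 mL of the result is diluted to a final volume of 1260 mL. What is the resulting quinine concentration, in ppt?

5.76 ppt

Overall dilution factor = 2 × 1001 × 11.99 × 6 = 1.44 × 10⁵.
830 ppb / 1.44 × 10⁵ = 5.76 × 10⁻³ ppb = 5.76 ppt.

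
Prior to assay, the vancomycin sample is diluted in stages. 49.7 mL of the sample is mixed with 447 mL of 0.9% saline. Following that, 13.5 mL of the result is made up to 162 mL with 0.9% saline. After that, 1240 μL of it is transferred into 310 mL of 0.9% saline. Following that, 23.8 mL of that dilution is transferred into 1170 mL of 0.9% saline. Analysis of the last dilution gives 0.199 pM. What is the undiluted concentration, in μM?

0.300 μM

Overall dilution factor = 9.994 × 12 × 251 × 50.16 = 1.51 × 10⁶.
Original = 0.199 pM × 1.51 × 10⁶ = 3.00 × 10⁵ pM = 0.300 μM.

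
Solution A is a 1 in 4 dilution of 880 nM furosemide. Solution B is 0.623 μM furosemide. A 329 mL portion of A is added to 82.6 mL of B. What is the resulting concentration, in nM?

C_A = 880 nM / 4 = 220 nM.
C_B = 0.623 μM = 623 nM.
C_mix = (C_A·V_A + C_B·V_B)/(V_A + V_B) = (220×329 + 623×82.6) / 411.6 = 301 nM.

301 nM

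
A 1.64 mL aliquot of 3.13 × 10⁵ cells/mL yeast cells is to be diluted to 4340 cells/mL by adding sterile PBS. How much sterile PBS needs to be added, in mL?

V₂ = C₁V₁/C₂ = 3.13 × 10⁵ × 1.64 / 4340 = 118 mL.
Diluent to add = V₂ − V₁ = 118 − 1.64 = 117 mL.

117 mL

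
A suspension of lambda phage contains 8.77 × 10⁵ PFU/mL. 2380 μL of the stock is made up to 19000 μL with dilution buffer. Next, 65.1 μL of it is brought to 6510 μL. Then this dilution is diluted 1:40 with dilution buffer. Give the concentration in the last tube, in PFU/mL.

27.5 PFU/mL

Overall dilution factor = 7.983 × 100 × 40 = 3.19 × 10⁴.
8.77 × 10⁵ PFU/mL / 3.19 × 10⁴ = 27.5 PFU/mL.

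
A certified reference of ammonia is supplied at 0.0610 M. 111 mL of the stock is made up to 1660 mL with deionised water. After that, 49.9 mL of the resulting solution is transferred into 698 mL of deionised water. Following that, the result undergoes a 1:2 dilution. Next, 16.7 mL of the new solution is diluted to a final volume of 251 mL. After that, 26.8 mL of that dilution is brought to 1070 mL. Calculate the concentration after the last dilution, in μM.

Overall dilution factor = 14.95 × 14.99 × 2 × 15.03 × 39.93 = 2.69 × 10⁵.
0.0610 M / 2.69 × 10⁵ = 2.27 × 10⁻⁷ M = 0.227 μM.

0.227 μM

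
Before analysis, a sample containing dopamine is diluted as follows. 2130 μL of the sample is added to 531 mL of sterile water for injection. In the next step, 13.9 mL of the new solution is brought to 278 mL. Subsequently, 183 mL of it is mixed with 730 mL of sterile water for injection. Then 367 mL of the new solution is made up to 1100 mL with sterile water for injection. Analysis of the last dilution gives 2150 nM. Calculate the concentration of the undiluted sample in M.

Overall dilution factor = 250.3 × 20 × 4.989 × 2.997 = 7.49 × 10⁴.
Original = 2150 nM × 7.49 × 10⁴ = 1.61 × 10⁸ nM = 0.161 M.

0.161 M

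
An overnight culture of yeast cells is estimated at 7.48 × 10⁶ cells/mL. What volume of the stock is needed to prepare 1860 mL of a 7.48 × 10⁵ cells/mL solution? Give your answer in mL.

V₁ = C₂V₂/C₁ = 7.48 × 10⁵ × 1860 / 7.48 × 10⁶ = 186 mL.

186 mL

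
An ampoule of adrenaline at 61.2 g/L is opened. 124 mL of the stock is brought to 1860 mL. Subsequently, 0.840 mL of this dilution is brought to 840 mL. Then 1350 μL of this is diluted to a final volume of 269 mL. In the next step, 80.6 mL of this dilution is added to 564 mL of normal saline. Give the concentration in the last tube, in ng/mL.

2.56 ng/mL

Overall dilution factor = 15 × 1000 × 199.3 × 7.998 = 2.39 × 10⁷.
61.2 g/L / 2.39 × 10⁷ = 2.56 × 10⁻⁶ g/L = 2.56 ng/mL.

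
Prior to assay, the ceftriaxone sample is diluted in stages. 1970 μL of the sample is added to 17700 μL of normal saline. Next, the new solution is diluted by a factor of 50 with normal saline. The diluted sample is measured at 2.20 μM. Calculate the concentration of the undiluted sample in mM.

Overall dilution factor = 9.985 × 50 = 499.
Original = 2.20 μM × 499 = 1098 μM = 1.10 mM.

1.10 mM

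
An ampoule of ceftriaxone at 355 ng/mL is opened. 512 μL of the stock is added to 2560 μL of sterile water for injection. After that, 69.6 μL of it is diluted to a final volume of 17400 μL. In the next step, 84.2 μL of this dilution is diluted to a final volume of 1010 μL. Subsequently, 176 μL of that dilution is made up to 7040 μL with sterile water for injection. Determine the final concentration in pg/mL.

Overall dilution factor = 6 × 250 × 12.00 × 40 = 7.20 × 10⁵.
355 ng/mL / 7.20 × 10⁵ = 4.93 × 10⁻⁴ ng/mL = 0.493 pg/mL.

0.493 pg/mL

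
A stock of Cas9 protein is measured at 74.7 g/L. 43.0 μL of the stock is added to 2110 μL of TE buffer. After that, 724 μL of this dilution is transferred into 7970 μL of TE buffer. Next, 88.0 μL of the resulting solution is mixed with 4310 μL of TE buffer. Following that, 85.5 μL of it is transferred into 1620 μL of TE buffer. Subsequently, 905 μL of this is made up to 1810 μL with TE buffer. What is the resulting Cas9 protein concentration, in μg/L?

62.3 μg/L

Overall dilution factor = 50.07 × 12.01 × 49.98 × 19.95 × 2 = 1.20 × 10⁶.
74.7 g/L / 1.20 × 10⁶ = 6.23 × 10⁻⁵ g/L = 62.3 μg/L.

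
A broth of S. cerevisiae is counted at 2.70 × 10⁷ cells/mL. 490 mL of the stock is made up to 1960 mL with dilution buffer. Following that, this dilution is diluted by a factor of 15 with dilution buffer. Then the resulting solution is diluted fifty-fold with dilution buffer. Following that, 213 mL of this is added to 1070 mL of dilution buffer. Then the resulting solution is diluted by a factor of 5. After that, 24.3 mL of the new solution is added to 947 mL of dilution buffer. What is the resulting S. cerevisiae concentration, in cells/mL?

7.48 cells/mL

Overall dilution factor = 4 × 15 × 50 × 6.023 × 5 × 39.97 = 3.61 × 10⁶.
2.70 × 10⁷ cells/mL / 3.61 × 10⁶ = 7.48 cells/mL.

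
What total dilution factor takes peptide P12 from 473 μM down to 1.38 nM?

3.43 × 10⁵

Factor = C₀/C_target = 473 μM / 1.38 nM = 3.43 × 10⁵.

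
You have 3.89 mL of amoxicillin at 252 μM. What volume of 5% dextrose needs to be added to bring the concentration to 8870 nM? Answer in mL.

8870 nM = 8.87 μM.
V₂ = C₁V₁/C₂ = 252 × 3.89 / 8.87 = 111 mL.
Diluent to add = V₂ − V₁ = 111 − 3.89 = 107 mL.

107 mL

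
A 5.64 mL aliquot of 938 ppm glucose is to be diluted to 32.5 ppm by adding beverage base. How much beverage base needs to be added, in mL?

157 mL

V₂ = C₁V₁/C₂ = 938 × 5.64 / 32.5 = 163 mL.
Diluent to add = V₂ − V₁ = 163 − 5.64 = 157 mL.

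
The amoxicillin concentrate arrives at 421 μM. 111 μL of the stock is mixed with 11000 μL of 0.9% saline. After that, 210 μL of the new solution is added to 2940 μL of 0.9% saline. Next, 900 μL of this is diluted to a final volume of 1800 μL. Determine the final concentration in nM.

140 nM

Overall dilution factor = 100.1 × 15 × 2 = 3003.
421 μM / 3003 = 0.140 μM = 140 nM.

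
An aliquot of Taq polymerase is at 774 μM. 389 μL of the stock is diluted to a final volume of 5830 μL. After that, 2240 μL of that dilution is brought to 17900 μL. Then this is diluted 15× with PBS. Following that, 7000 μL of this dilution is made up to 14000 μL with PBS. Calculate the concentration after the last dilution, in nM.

Overall dilution factor = 14.99 × 7.991 × 15 × 2 = 3593.
774 μM / 3593 = 0.215 μM = 215 nM.

215 nM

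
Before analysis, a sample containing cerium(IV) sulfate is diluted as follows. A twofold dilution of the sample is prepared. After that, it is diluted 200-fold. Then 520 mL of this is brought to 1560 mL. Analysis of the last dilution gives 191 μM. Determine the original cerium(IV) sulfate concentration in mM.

Overall dilution factor = 2 × 200 × 3 = 1200.
Original = 191 μM × 1200 = 2.29 × 10⁵ μM = 229 mM.

229 mM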